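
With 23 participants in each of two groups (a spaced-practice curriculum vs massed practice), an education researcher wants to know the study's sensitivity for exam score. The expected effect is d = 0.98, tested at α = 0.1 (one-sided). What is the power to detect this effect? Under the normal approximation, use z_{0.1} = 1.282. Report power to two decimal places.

power ≈ 0.98

For two equal groups, power = Φ(d·√(n/2) − z_{α}).
d·√(n/2) = 0.98 × √(23/2) = 0.98 × 3.391 = 3.323.
z_β = 3.323 − 1.282 = 2.041.
Power = Φ(2.041) = 0.979.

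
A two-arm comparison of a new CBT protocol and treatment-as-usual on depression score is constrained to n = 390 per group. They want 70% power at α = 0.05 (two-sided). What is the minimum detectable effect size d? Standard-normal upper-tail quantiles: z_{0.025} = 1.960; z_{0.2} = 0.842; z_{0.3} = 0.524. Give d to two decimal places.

d_min ≈ 0.18

For two independent groups of n = 390 each: d_min = (z_{α/2} + z_β)·√(2/n).
z-sum = 1.960 + 0.524 = 2.484.
d_min = 2.484 × √(2/390) = 2.484 × 0.0716 = 0.178.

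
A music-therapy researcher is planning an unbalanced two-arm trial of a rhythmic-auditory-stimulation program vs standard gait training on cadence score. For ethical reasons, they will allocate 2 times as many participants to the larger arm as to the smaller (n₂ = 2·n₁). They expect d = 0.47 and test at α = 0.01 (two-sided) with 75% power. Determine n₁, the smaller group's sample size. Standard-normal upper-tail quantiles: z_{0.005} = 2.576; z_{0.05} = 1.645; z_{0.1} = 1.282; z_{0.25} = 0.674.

n₁ = 72

With allocation ratio k = n₂/n₁ = 2, Var(x̄₁−x̄₂) = σ²(1/n₁ + 1/(k·n₁)) = σ²·(k+1)/(k·n₁).
So n₁ = (1 + 1/k)·((z_{α/2} + z_β)/d)² = 1.500 × (3.250/0.47)².
n₁ = 1.500 × 47.82 = 71.7.
Round up: n₁ = 72, giving n₂ = 2 × 72 = 144.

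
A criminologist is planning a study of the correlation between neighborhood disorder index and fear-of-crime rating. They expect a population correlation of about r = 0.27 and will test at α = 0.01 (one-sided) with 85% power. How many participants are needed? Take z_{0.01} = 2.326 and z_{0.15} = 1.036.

Fisher's z: C = ½·ln((1+r)/(1−r)) = ½·ln(1.7397) = 0.2769.
n = ((z_{α} + z_β)/C)² + 3.
(2.326 + 1.036) / 0.2769 = 3.362 / 0.2769 = 12.142.
n = 12.142² + 3 = 147.42 + 3 = 150.4.
Round up.

n = 151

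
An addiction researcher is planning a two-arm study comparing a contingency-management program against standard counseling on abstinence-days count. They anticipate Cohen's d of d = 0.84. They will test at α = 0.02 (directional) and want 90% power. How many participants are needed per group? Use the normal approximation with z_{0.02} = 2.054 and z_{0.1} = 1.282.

n = 32 per group

For two independent groups with equal n: n = 2·((z_{α} + z_β) / d)².
z_{α} + z_β = 2.054 + 1.282 = 3.336.
n = 2 × (3.336 / 0.84)² = 2 × 3.971² = 2 × 15.77 = 31.5.
Round up to the next whole participant.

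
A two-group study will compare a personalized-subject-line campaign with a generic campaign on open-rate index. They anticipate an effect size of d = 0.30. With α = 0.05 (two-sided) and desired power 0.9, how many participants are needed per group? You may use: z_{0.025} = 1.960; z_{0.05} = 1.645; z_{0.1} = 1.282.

n = 234 per group

For two independent groups with equal n: n = 2·((z_{α/2} + z_β) / d)².
z_{α/2} + z_β = 1.960 + 1.282 = 3.242.
n = 2 × (3.242 / 0.30)² = 2 × 10.807² = 2 × 116.78 = 233.6.
Round up to the next whole participant.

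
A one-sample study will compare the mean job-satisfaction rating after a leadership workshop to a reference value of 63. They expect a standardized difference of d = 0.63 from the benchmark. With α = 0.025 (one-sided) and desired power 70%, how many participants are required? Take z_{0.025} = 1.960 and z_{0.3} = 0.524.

n = 16

For a one-sample test: n = ((z_{α} + z_β) / d)².
z_{α} + z_β = 1.960 + 0.524 = 2.484.
n = (2.484 / 0.63)² = 3.943² = 15.55.
Round up.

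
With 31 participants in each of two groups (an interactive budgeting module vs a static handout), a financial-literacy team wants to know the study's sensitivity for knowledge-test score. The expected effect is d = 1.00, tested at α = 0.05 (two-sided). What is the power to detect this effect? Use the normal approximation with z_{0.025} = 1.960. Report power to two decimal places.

For two equal groups, power = Φ(d·√(n/2) − z_{α/2}).
d·√(n/2) = 1.00 × √(31/2) = 1.00 × 3.937 = 3.937.
z_β = 3.937 − 1.960 = 1.977.
Power = Φ(1.977) = 0.976.

power ≈ 0.98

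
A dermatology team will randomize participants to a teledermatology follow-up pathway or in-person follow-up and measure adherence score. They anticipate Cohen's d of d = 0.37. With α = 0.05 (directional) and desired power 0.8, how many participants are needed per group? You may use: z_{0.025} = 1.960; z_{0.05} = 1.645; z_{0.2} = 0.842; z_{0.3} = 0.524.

n = 91 per group

For two independent groups with equal n: n = 2·((z_{α} + z_β) / d)².
z_{α} + z_β = 1.645 + 0.842 = 2.487.
n = 2 × (2.487 / 0.37)² = 2 × 6.722² = 2 × 45.18 = 90.4.
Round up to the next whole participant.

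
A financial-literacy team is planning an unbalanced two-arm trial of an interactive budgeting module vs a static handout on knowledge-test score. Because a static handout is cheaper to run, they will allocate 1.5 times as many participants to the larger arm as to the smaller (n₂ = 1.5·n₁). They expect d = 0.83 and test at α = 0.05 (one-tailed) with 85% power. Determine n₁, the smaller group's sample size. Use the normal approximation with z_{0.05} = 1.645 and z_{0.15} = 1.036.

n₁ = 18

With allocation ratio k = n₂/n₁ = 1.5, Var(x̄₁−x̄₂) = σ²(1/n₁ + 1/(k·n₁)) = σ²·(k+1)/(k·n₁).
So n₁ = (1 + 1/k)·((z_{α} + z_β)/d)² = 1.667 × (2.681/0.83)².
n₁ = 1.667 × 10.43 = 17.4.
Round up: n₁ = 18, giving n₂ = 1.5 × 18 = 27.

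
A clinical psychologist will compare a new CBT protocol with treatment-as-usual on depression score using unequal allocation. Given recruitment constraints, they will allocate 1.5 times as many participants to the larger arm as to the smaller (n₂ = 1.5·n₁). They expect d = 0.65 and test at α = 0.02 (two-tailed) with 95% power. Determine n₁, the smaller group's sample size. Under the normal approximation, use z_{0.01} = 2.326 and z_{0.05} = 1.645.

n₁ = 63

With allocation ratio k = n₂/n₁ = 1.5, Var(x̄₁−x̄₂) = σ²(1/n₁ + 1/(k·n₁)) = σ²·(k+1)/(k·n₁).
So n₁ = (1 + 1/k)·((z_{α/2} + z_β)/d)² = 1.667 × (3.971/0.65)².
n₁ = 1.667 × 37.32 = 62.2.
Round up: n₁ = 63, giving n₂ = ⌈1.5 × 63⌉ = ⌈94.5⌉ = 95.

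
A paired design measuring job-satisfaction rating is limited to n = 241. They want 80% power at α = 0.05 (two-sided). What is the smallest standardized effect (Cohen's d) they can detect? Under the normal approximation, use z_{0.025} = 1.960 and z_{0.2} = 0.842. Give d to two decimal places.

For a single sample (or paired design) of n = 241: d_min = (z_{α/2} + z_β)/√n.
z-sum = 1.960 + 0.842 = 2.802.
d_min = 2.802 / √241 = 2.802 / 15.524 = 0.180.

d_min ≈ 0.18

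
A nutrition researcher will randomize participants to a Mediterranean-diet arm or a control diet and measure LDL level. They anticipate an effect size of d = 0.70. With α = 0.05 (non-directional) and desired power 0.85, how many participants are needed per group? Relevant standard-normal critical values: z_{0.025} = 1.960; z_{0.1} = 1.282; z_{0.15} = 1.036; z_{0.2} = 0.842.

n = 37 per group

For two independent groups with equal n: n = 2·((z_{α/2} + z_β) / d)².
z_{α/2} + z_β = 1.960 + 1.036 = 2.996.
n = 2 × (2.996 / 0.70)² = 2 × 4.280² = 2 × 18.32 = 36.6.
Round up to the next whole participant.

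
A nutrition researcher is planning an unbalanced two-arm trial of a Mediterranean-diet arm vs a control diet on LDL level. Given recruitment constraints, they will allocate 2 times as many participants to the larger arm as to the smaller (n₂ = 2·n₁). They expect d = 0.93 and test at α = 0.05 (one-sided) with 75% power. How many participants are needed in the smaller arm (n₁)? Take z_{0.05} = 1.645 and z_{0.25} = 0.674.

n₁ = 10

With allocation ratio k = n₂/n₁ = 2, Var(x̄₁−x̄₂) = σ²(1/n₁ + 1/(k·n₁)) = σ²·(k+1)/(k·n₁).
So n₁ = (1 + 1/k)·((z_{α} + z_β)/d)² = 1.500 × (2.319/0.93)².
n₁ = 1.500 × 6.22 = 9.3.
Round up: n₁ = 10, giving n₂ = 2 × 10 = 20.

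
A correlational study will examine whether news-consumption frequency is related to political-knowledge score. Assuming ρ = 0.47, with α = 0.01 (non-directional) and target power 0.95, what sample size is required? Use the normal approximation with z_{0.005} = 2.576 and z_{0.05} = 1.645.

Fisher's z: C = ½·ln((1+r)/(1−r)) = ½·ln(2.7736) = 0.5101.
n = ((z_{α/2} + z_β)/C)² + 3.
(2.576 + 1.645) / 0.5101 = 4.221 / 0.5101 = 8.275.
n = 8.275² + 3 = 68.47 + 3 = 71.5.
Round up.

n = 72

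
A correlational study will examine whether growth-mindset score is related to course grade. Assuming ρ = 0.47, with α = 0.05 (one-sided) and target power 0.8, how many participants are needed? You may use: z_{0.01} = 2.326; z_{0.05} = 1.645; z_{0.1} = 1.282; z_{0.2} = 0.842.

n = 27

Fisher's z: C = ½·ln((1+r)/(1−r)) = ½·ln(2.7736) = 0.5101.
n = ((z_{α} + z_β)/C)² + 3.
(1.645 + 0.842) / 0.5101 = 2.487 / 0.5101 = 4.876.
n = 4.876² + 3 = 23.77 + 3 = 26.8.
Round up.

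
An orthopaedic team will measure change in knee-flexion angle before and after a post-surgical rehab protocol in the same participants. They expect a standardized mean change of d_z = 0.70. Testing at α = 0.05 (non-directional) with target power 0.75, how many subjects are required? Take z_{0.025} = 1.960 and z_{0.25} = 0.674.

For a paired (one-sample on differences) test: n = ((z_{α/2} + z_β) / d)².
z_{α/2} + z_β = 1.960 + 0.674 = 2.634.
n = (2.634 / 0.70)² = 3.763² = 14.16.
Round up.

n = 15 pairs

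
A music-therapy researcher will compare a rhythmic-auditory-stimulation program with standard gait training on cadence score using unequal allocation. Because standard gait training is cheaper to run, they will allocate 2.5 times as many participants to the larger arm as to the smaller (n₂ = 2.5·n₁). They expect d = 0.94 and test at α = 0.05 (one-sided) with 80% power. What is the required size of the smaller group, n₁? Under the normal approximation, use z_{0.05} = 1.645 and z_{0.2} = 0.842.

With allocation ratio k = n₂/n₁ = 2.5, Var(x̄₁−x̄₂) = σ²(1/n₁ + 1/(k·n₁)) = σ²·(k+1)/(k·n₁).
So n₁ = (1 + 1/k)·((z_{α} + z_β)/d)² = 1.400 × (2.487/0.94)².
n₁ = 1.400 × 7.00 = 9.8.
Round up: n₁ = 10, giving n₂ = 2.5 × 10 = 25.

n₁ = 10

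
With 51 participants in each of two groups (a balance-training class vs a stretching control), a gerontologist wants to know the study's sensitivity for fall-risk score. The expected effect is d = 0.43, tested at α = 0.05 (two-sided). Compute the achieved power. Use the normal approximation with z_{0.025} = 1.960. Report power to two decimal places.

power ≈ 0.58

For two equal groups, power = Φ(d·√(n/2) − z_{α/2}).
d·√(n/2) = 0.43 × √(51/2) = 0.43 × 5.050 = 2.171.
z_β = 2.171 − 1.960 = 0.211.
Power = Φ(0.211) = 0.584.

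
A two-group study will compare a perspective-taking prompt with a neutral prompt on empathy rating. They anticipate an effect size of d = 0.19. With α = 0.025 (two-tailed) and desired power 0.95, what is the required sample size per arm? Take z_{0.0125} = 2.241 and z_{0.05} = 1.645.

For two independent groups with equal n: n = 2·((z_{α/2} + z_β) / d)².
z_{α/2} + z_β = 2.241 + 1.645 = 3.886.
n = 2 × (3.886 / 0.19)² = 2 × 20.453² = 2 × 418.31 = 836.6.
Round up to the next whole participant.

n = 837 per group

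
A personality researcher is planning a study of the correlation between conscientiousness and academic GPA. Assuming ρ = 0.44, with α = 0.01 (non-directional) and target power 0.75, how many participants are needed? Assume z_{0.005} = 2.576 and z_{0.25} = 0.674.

n = 51

Fisher's z: C = ½·ln((1+r)/(1−r)) = ½·ln(2.5714) = 0.4722.
n = ((z_{α/2} + z_β)/C)² + 3.
(2.576 + 0.674) / 0.4722 = 3.250 / 0.4722 = 6.883.
n = 6.883² + 3 = 47.37 + 3 = 50.4.
Round up.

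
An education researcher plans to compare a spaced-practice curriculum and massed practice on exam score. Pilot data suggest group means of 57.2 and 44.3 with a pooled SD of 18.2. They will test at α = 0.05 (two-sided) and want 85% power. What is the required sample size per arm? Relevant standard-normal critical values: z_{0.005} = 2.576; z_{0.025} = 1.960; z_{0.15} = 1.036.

n = 36 per group

Cohen's d = |M₁ − M₂| / SD_pooled = |57.2 − 44.3| / 18.2 = 12.9 / 18.2 = 0.709.
For two independent groups with equal n: n = 2·((z_{α/2} + z_β) / d)².
z_{α/2} + z_β = 1.960 + 1.036 = 2.996.
n = 2 × (2.996 / 0.709)² = 2 × 4.226² = 2 × 17.86 = 35.7.
Round up to the next whole participant.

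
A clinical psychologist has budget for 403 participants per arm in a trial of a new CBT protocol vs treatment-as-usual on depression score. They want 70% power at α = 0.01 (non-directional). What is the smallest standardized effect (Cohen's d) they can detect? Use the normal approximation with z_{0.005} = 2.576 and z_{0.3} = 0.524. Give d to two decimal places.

d_min ≈ 0.22

For two independent groups of n = 403 each: d_min = (z_{α/2} + z_β)·√(2/n).
z-sum = 2.576 + 0.524 = 3.100.
d_min = 3.100 × √(2/403) = 3.100 × 0.0704 = 0.218.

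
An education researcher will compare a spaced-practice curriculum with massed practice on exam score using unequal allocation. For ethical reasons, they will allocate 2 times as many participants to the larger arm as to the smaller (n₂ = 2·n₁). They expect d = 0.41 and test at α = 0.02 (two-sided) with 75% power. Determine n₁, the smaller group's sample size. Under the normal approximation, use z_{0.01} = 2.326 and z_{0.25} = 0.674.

With allocation ratio k = n₂/n₁ = 2, Var(x̄₁−x̄₂) = σ²(1/n₁ + 1/(k·n₁)) = σ²·(k+1)/(k·n₁).
So n₁ = (1 + 1/k)·((z_{α/2} + z_β)/d)² = 1.500 × (3.000/0.41)².
n₁ = 1.500 × 53.54 = 80.3.
Round up: n₁ = 81, giving n₂ = 2 × 81 = 162.

n₁ = 81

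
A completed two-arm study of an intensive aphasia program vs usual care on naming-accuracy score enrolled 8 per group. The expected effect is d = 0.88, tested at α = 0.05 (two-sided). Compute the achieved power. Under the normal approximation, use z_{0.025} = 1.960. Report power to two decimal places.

power ≈ 0.42

For two equal groups, power = Φ(d·√(n/2) − z_{α/2}).
d·√(n/2) = 0.88 × √(8/2) = 0.88 × 2.000 = 1.760.
z_β = 1.760 − 1.960 = -0.200.
Power = Φ(-0.200) = 0.421.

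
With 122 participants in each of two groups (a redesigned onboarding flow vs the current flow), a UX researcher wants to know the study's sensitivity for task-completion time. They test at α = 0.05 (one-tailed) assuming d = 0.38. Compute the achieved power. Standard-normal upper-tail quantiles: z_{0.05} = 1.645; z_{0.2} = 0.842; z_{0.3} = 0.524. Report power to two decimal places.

For two equal groups, power = Φ(d·√(n/2) − z_{α}).
d·√(n/2) = 0.38 × √(122/2) = 0.38 × 7.810 = 2.968.
z_β = 2.968 − 1.645 = 1.323.
Power = Φ(1.323) = 0.907.

power ≈ 0.91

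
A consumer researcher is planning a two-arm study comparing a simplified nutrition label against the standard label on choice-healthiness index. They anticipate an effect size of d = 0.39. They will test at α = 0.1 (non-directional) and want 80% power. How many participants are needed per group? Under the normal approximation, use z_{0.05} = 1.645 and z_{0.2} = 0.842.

For two independent groups with equal n: n = 2·((z_{α/2} + z_β) / d)².
z_{α/2} + z_β = 1.645 + 0.842 = 2.487.
n = 2 × (2.487 / 0.39)² = 2 × 6.377² = 2 × 40.67 = 81.3.
Round up to the next whole participant.

n = 82 per group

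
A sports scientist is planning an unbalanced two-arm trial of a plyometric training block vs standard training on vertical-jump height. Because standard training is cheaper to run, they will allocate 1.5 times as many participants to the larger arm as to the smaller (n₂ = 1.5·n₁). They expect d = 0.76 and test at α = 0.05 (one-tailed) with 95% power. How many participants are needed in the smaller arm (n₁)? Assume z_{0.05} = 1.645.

With allocation ratio k = n₂/n₁ = 1.5, Var(x̄₁−x̄₂) = σ²(1/n₁ + 1/(k·n₁)) = σ²·(k+1)/(k·n₁).
So n₁ = (1 + 1/k)·((z_{α} + z_β)/d)² = 1.667 × (3.290/0.76)².
n₁ = 1.667 × 18.74 = 31.2.
Round up: n₁ = 32, giving n₂ = 1.5 × 32 = 48.

n₁ = 32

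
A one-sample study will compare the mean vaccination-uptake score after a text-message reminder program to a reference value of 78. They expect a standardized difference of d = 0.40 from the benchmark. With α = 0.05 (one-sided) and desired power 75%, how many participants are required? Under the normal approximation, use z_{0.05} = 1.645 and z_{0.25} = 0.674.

n = 34

For a one-sample test: n = ((z_{α} + z_β) / d)².
z_{α} + z_β = 1.645 + 0.674 = 2.319.
n = (2.319 / 0.40)² = 5.797² = 33.61.
Round up.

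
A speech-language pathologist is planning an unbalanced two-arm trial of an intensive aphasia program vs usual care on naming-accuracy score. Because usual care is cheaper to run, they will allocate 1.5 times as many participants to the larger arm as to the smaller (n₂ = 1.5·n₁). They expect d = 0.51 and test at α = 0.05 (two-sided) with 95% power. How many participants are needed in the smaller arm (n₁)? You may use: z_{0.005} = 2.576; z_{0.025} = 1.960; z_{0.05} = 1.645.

With allocation ratio k = n₂/n₁ = 1.5, Var(x̄₁−x̄₂) = σ²(1/n₁ + 1/(k·n₁)) = σ²·(k+1)/(k·n₁).
So n₁ = (1 + 1/k)·((z_{α/2} + z_β)/d)² = 1.667 × (3.605/0.51)².
n₁ = 1.667 × 49.97 = 83.3.
Round up: n₁ = 84, giving n₂ = 1.5 × 84 = 126.

n₁ = 84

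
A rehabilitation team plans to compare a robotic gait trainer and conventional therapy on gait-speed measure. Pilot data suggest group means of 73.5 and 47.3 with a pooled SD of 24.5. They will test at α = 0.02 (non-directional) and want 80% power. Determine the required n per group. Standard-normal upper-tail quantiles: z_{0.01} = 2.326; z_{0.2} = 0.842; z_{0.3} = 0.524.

n = 18 per group

Cohen's d = |M₁ − M₂| / SD_pooled = |73.5 − 47.3| / 24.5 = 26.2 / 24.5 = 1.069.
For two independent groups with equal n: n = 2·((z_{α/2} + z_β) / d)².
z_{α/2} + z_β = 2.326 + 0.842 = 3.168.
n = 2 × (3.168 / 1.069)² = 2 × 2.964² = 2 × 8.78 = 17.6.
Round up to the next whole participant.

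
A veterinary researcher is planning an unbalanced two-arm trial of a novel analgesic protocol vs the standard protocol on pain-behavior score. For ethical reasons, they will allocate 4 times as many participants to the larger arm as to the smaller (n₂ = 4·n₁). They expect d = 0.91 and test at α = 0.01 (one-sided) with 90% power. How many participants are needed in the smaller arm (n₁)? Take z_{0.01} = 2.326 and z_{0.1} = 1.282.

With allocation ratio k = n₂/n₁ = 4, Var(x̄₁−x̄₂) = σ²(1/n₁ + 1/(k·n₁)) = σ²·(k+1)/(k·n₁).
So n₁ = (1 + 1/k)·((z_{α} + z_β)/d)² = 1.250 × (3.608/0.91)².
n₁ = 1.250 × 15.72 = 19.6.
Round up: n₁ = 20, giving n₂ = 4 × 20 = 80.

n₁ = 20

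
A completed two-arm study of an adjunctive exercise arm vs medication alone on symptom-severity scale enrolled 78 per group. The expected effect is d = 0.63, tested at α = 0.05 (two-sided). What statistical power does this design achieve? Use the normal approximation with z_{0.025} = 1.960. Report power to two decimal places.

For two equal groups, power = Φ(d·√(n/2) − z_{α/2}).
d·√(n/2) = 0.63 × √(78/2) = 0.63 × 6.245 = 3.934.
z_β = 3.934 − 1.960 = 1.974.
Power = Φ(1.974) = 0.976.

power ≈ 0.98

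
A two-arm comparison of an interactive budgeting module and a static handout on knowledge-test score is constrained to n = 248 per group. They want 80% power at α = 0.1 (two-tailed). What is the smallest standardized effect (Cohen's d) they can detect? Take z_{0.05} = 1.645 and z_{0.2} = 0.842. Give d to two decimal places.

d_min ≈ 0.22

For two independent groups of n = 248 each: d_min = (z_{α/2} + z_β)·√(2/n).
z-sum = 1.645 + 0.842 = 2.487.
d_min = 2.487 × √(2/248) = 2.487 × 0.0898 = 0.223.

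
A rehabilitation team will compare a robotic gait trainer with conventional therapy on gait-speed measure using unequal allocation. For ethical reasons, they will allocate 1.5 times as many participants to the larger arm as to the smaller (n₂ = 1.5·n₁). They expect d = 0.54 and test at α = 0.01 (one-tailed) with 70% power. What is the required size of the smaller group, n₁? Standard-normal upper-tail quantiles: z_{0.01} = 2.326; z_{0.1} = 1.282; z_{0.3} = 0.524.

With allocation ratio k = n₂/n₁ = 1.5, Var(x̄₁−x̄₂) = σ²(1/n₁ + 1/(k·n₁)) = σ²·(k+1)/(k·n₁).
So n₁ = (1 + 1/k)·((z_{α} + z_β)/d)² = 1.667 × (2.850/0.54)².
n₁ = 1.667 × 27.85 = 46.4.
Round up: n₁ = 47, giving n₂ = ⌈1.5 × 47⌉ = ⌈70.5⌉ = 71.

n₁ = 47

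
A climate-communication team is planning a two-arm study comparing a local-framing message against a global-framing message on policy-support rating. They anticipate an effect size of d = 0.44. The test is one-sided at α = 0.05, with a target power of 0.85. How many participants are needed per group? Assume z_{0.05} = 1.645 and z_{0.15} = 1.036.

For two independent groups with equal n: n = 2·((z_{α} + z_β) / d)².
z_{α} + z_β = 1.645 + 1.036 = 2.681.
n = 2 × (2.681 / 0.44)² = 2 × 6.093² = 2 × 37.13 = 74.3.
Round up to the next whole participant.

n = 75 per group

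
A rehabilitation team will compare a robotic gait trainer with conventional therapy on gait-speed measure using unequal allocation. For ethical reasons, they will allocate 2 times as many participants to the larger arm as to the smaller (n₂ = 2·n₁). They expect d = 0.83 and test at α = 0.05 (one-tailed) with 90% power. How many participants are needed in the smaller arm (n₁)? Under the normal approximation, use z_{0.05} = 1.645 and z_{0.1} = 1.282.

With allocation ratio k = n₂/n₁ = 2, Var(x̄₁−x̄₂) = σ²(1/n₁ + 1/(k·n₁)) = σ²·(k+1)/(k·n₁).
So n₁ = (1 + 1/k)·((z_{α} + z_β)/d)² = 1.500 × (2.927/0.83)².
n₁ = 1.500 × 12.44 = 18.7.
Round up: n₁ = 19, giving n₂ = 2 × 19 = 38.

n₁ = 19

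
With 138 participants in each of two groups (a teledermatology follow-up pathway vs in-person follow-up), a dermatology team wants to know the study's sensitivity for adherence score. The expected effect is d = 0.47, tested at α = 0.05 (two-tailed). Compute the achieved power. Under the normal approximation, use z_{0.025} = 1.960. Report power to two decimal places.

For two equal groups, power = Φ(d·√(n/2) − z_{α/2}).
d·√(n/2) = 0.47 × √(138/2) = 0.47 × 8.307 = 3.904.
z_β = 3.904 − 1.960 = 1.944.
Power = Φ(1.944) = 0.974.

power ≈ 0.97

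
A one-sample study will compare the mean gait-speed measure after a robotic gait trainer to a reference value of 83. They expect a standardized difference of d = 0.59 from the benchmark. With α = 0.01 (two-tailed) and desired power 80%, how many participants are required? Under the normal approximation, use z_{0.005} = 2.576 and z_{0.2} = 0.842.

n = 34

For a one-sample test: n = ((z_{α/2} + z_β) / d)².
z_{α/2} + z_β = 2.576 + 0.842 = 3.418.
n = (3.418 / 0.59)² = 5.793² = 33.56.
Round up.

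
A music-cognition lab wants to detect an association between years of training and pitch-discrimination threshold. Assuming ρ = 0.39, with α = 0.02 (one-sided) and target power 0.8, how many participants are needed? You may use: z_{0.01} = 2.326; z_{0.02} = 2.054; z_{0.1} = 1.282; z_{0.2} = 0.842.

n = 53

Fisher's z: C = ½·ln((1+r)/(1−r)) = ½·ln(2.2787) = 0.4118.
n = ((z_{α} + z_β)/C)² + 3.
(2.054 + 0.842) / 0.4118 = 2.896 / 0.4118 = 7.033.
n = 7.033² + 3 = 49.46 + 3 = 52.5.
Round up.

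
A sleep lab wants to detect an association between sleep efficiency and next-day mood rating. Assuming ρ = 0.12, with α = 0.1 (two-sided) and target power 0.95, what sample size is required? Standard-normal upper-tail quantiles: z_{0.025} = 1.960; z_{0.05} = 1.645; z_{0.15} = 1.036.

n = 748

Fisher's z: C = ½·ln((1+r)/(1−r)) = ½·ln(1.2727) = 0.1206.
n = ((z_{α/2} + z_β)/C)² + 3.
(1.645 + 1.645) / 0.1206 = 3.290 / 0.1206 = 27.280.
n = 27.280² + 3 = 744.21 + 3 = 747.2.
Round up.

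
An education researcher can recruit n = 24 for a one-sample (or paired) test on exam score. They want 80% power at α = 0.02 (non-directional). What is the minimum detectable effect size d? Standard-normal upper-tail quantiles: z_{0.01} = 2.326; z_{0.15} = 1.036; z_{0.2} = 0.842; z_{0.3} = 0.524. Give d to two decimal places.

For a single sample (or paired design) of n = 24: d_min = (z_{α/2} + z_β)/√n.
z-sum = 2.326 + 0.842 = 3.168.
d_min = 3.168 / √24 = 3.168 / 4.899 = 0.647.

d_min ≈ 0.65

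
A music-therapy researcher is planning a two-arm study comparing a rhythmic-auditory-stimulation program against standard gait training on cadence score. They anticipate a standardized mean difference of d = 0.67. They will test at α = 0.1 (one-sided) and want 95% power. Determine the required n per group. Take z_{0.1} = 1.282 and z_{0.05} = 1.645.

n = 39 per group

For two independent groups with equal n: n = 2·((z_{α} + z_β) / d)².
z_{α} + z_β = 1.282 + 1.645 = 2.927.
n = 2 × (2.927 / 0.67)² = 2 × 4.369² = 2 × 19.09 = 38.2.
Round up to the next whole participant.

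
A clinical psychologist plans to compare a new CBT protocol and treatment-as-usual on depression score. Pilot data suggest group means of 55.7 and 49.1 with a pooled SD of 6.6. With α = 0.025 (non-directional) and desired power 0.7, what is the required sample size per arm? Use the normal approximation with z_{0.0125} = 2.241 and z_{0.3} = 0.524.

Cohen's d = |M₁ − M₂| / SD_pooled = |55.7 − 49.1| / 6.6 = 6.6 / 6.6 = 1.000.
For two independent groups with equal n: n = 2·((z_{α/2} + z_β) / d)².
z_{α/2} + z_β = 2.241 + 0.524 = 2.765.
n = 2 × (2.765 / 1.000)² = 2 × 2.765² = 2 × 7.65 = 15.3.
Round up to the next whole participant.

n = 16 per group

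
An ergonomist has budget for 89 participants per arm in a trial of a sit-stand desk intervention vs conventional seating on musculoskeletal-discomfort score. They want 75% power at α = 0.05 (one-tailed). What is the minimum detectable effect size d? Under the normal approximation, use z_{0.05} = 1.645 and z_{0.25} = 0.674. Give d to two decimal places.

d_min ≈ 0.35

For two independent groups of n = 89 each: d_min = (z_{α} + z_β)·√(2/n).
z-sum = 1.645 + 0.674 = 2.319.
d_min = 2.319 × √(2/89) = 2.319 × 0.1499 = 0.348.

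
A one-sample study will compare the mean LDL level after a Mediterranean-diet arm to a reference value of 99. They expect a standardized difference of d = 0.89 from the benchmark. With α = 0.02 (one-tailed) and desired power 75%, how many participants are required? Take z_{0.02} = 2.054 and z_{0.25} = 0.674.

For a one-sample test: n = ((z_{α} + z_β) / d)².
z_{α} + z_β = 2.054 + 0.674 = 2.728.
n = (2.728 / 0.89)² = 3.065² = 9.40.
Round up.

n = 10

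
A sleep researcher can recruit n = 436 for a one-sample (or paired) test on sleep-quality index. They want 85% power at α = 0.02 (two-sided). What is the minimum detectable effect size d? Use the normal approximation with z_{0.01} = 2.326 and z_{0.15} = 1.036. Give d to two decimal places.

For a single sample (or paired design) of n = 436: d_min = (z_{α/2} + z_β)/√n.
z-sum = 2.326 + 1.036 = 3.362.
d_min = 3.362 / √436 = 3.362 / 20.881 = 0.161.

d_min ≈ 0.16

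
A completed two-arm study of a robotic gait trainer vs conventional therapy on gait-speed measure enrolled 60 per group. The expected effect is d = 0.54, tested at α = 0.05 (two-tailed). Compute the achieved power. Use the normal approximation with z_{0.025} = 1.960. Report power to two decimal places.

For two equal groups, power = Φ(d·√(n/2) − z_{α/2}).
d·√(n/2) = 0.54 × √(60/2) = 0.54 × 5.477 = 2.958.
z_β = 2.958 − 1.960 = 0.998.
Power = Φ(0.998) = 0.841.

power ≈ 0.84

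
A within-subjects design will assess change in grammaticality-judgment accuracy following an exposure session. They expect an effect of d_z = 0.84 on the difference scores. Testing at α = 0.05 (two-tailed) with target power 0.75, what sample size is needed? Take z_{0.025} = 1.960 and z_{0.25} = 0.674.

For a paired (one-sample on differences) test: n = ((z_{α/2} + z_β) / d)².
z_{α/2} + z_β = 1.960 + 0.674 = 2.634.
n = (2.634 / 0.84)² = 3.136² = 9.83.
Round up.

n = 10 pairs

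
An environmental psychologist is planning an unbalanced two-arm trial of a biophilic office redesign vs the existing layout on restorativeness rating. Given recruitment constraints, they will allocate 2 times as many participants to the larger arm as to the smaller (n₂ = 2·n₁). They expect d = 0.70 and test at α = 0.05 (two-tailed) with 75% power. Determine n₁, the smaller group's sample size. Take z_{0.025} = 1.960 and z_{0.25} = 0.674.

n₁ = 22

With allocation ratio k = n₂/n₁ = 2, Var(x̄₁−x̄₂) = σ²(1/n₁ + 1/(k·n₁)) = σ²·(k+1)/(k·n₁).
So n₁ = (1 + 1/k)·((z_{α/2} + z_β)/d)² = 1.500 × (2.634/0.70)².
n₁ = 1.500 × 14.16 = 21.2.
Round up: n₁ = 22, giving n₂ = 2 × 22 = 44.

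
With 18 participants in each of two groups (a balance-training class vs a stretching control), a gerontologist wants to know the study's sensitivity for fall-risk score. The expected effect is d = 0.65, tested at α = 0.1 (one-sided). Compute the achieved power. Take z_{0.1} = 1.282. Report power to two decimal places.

power ≈ 0.75

For two equal groups, power = Φ(d·√(n/2) − z_{α}).
d·√(n/2) = 0.65 × √(18/2) = 0.65 × 3.000 = 1.950.
z_β = 1.950 − 1.282 = 0.668.
Power = Φ(0.668) = 0.748.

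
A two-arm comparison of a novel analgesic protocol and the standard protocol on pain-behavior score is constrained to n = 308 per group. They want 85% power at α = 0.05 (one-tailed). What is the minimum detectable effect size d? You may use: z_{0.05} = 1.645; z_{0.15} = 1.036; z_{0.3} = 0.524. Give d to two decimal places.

d_min ≈ 0.22

For two independent groups of n = 308 each: d_min = (z_{α} + z_β)·√(2/n).
z-sum = 1.645 + 1.036 = 2.681.
d_min = 2.681 × √(2/308) = 2.681 × 0.0806 = 0.216.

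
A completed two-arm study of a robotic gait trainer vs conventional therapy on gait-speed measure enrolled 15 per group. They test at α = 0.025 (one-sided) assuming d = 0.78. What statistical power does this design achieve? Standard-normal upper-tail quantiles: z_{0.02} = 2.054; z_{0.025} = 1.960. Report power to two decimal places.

power ≈ 0.57

For two equal groups, power = Φ(d·√(n/2) − z_{α}).
d·√(n/2) = 0.78 × √(15/2) = 0.78 × 2.739 = 2.136.
z_β = 2.136 − 1.960 = 0.176.
Power = Φ(0.176) = 0.570.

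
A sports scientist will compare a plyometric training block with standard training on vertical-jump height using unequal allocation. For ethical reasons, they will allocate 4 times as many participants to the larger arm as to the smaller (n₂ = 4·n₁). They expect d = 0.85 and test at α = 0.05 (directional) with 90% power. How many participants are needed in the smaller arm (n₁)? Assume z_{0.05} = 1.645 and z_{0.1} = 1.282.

n₁ = 15

With allocation ratio k = n₂/n₁ = 4, Var(x̄₁−x̄₂) = σ²(1/n₁ + 1/(k·n₁)) = σ²·(k+1)/(k·n₁).
So n₁ = (1 + 1/k)·((z_{α} + z_β)/d)² = 1.250 × (2.927/0.85)².
n₁ = 1.250 × 11.86 = 14.8.
Round up: n₁ = 15, giving n₂ = 4 × 15 = 60.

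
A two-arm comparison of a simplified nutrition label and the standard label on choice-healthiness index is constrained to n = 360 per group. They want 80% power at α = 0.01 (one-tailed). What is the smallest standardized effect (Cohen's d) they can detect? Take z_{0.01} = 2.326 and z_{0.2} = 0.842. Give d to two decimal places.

d_min ≈ 0.24

For two independent groups of n = 360 each: d_min = (z_{α} + z_β)·√(2/n).
z-sum = 2.326 + 0.842 = 3.168.
d_min = 3.168 × √(2/360) = 3.168 × 0.0745 = 0.236.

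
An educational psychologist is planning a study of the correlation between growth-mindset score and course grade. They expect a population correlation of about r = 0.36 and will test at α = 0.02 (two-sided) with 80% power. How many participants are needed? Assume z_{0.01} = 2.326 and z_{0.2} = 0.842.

Fisher's z: C = ½·ln((1+r)/(1−r)) = ½·ln(2.1250) = 0.3769.
n = ((z_{α/2} + z_β)/C)² + 3.
(2.326 + 0.842) / 0.3769 = 3.168 / 0.3769 = 8.405.
n = 8.405² + 3 = 70.65 + 3 = 73.7.
Round up.

n = 74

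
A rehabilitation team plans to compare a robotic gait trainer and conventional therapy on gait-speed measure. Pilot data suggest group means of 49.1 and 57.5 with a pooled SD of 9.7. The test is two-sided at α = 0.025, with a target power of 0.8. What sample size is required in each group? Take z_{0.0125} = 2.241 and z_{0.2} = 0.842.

n = 26 per group

Cohen's d = |M₁ − M₂| / SD_pooled = |49.1 − 57.5| / 9.7 = 8.4 / 9.7 = 0.866.
For two independent groups with equal n: n = 2·((z_{α/2} + z_β) / d)².
z_{α/2} + z_β = 2.241 + 0.842 = 3.083.
n = 2 × (3.083 / 0.866)² = 2 × 3.560² = 2 × 12.67 = 25.3.
Round up to the next whole participant.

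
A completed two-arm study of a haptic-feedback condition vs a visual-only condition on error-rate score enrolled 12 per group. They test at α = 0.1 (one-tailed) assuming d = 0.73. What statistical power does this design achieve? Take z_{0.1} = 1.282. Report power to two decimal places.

power ≈ 0.69

For two equal groups, power = Φ(d·√(n/2) − z_{α}).
d·√(n/2) = 0.73 × √(12/2) = 0.73 × 2.449 = 1.788.
z_β = 1.788 − 1.282 = 0.506.
Power = Φ(0.506) = 0.694.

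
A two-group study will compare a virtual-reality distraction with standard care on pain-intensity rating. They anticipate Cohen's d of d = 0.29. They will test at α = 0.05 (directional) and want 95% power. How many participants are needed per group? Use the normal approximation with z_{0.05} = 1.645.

For two independent groups with equal n: n = 2·((z_{α} + z_β) / d)².
z_{α} + z_β = 1.645 + 1.645 = 3.290.
n = 2 × (3.290 / 0.29)² = 2 × 11.345² = 2 × 128.71 = 257.4.
Round up to the next whole participant.

n = 258 per group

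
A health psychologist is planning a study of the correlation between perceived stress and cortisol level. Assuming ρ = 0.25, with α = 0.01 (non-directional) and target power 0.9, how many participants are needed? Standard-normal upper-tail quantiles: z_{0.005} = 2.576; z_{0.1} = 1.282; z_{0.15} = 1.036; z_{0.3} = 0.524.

Fisher's z: C = ½·ln((1+r)/(1−r)) = ½·ln(1.6667) = 0.2554.
n = ((z_{α/2} + z_β)/C)² + 3.
(2.576 + 1.282) / 0.2554 = 3.858 / 0.2554 = 15.106.
n = 15.106² + 3 = 228.18 + 3 = 231.2.
Round up.

n = 232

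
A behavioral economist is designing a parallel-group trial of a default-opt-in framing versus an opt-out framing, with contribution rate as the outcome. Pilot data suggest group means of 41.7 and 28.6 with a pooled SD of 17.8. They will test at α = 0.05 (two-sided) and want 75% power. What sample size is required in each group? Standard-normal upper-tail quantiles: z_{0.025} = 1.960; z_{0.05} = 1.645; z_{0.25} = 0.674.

Cohen's d = |M₁ − M₂| / SD_pooled = |41.7 − 28.6| / 17.8 = 13.1 / 17.8 = 0.736.
For two independent groups with equal n: n = 2·((z_{α/2} + z_β) / d)².
z_{α/2} + z_β = 1.960 + 0.674 = 2.634.
n = 2 × (2.634 / 0.736)² = 2 × 3.579² = 2 × 12.81 = 25.6.
Round up to the next whole participant.

n = 26 per group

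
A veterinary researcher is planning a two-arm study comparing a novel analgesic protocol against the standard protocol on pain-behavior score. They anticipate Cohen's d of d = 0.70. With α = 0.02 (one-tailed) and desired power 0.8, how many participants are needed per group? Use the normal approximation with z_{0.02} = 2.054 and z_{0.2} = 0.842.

For two independent groups with equal n: n = 2·((z_{α} + z_β) / d)².
z_{α} + z_β = 2.054 + 0.842 = 2.896.
n = 2 × (2.896 / 0.70)² = 2 × 4.137² = 2 × 17.12 = 34.2.
Round up to the next whole participant.

n = 35 per group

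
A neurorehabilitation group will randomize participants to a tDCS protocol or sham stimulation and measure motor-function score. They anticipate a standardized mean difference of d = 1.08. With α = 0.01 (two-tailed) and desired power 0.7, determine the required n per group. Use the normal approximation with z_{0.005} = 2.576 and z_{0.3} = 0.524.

n = 17 per group

For two independent groups with equal n: n = 2·((z_{α/2} + z_β) / d)².
z_{α/2} + z_β = 2.576 + 0.524 = 3.100.
n = 2 × (3.100 / 1.08)² = 2 × 2.870² = 2 × 8.24 = 16.5.
Round up to the next whole participant.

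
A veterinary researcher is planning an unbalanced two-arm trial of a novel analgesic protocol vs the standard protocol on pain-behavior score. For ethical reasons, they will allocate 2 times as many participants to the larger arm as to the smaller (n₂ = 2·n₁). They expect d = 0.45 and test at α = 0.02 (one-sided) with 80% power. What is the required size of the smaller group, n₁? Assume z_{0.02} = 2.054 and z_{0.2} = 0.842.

n₁ = 63

With allocation ratio k = n₂/n₁ = 2, Var(x̄₁−x̄₂) = σ²(1/n₁ + 1/(k·n₁)) = σ²·(k+1)/(k·n₁).
So n₁ = (1 + 1/k)·((z_{α} + z_β)/d)² = 1.500 × (2.896/0.45)².
n₁ = 1.500 × 41.42 = 62.1.
Round up: n₁ = 63, giving n₂ = 2 × 63 = 126.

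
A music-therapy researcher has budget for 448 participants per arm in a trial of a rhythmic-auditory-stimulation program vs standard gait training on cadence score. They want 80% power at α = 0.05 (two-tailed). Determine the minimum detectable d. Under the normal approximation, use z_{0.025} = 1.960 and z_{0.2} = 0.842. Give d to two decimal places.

For two independent groups of n = 448 each: d_min = (z_{α/2} + z_β)·√(2/n).
z-sum = 1.960 + 0.842 = 2.802.
d_min = 2.802 × √(2/448) = 2.802 × 0.0668 = 0.187.

d_min ≈ 0.19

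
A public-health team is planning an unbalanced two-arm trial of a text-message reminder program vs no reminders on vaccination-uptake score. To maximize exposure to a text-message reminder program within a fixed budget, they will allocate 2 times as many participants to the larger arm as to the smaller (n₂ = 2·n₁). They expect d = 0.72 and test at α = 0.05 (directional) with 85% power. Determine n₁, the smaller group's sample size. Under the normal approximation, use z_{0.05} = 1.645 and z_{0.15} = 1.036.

With allocation ratio k = n₂/n₁ = 2, Var(x̄₁−x̄₂) = σ²(1/n₁ + 1/(k·n₁)) = σ²·(k+1)/(k·n₁).
So n₁ = (1 + 1/k)·((z_{α} + z_β)/d)² = 1.500 × (2.681/0.72)².
n₁ = 1.500 × 13.87 = 20.8.
Round up: n₁ = 21, giving n₂ = 2 × 21 = 42.

n₁ = 21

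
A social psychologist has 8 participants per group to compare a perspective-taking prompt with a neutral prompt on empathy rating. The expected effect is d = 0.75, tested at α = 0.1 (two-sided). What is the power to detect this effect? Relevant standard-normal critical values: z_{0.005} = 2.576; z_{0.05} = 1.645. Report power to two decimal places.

power ≈ 0.44

For two equal groups, power = Φ(d·√(n/2) − z_{α/2}).
d·√(n/2) = 0.75 × √(8/2) = 0.75 × 2.000 = 1.500.
z_β = 1.500 − 1.645 = -0.145.
Power = Φ(-0.145) = 0.442.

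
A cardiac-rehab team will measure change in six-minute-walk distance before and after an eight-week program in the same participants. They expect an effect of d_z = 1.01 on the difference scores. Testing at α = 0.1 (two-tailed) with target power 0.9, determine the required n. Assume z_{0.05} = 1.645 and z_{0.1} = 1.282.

n = 9 pairs

For a paired (one-sample on differences) test: n = ((z_{α/2} + z_β) / d)².
z_{α/2} + z_β = 1.645 + 1.282 = 2.927.
n = (2.927 / 1.01)² = 2.898² = 8.40.
Round up.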